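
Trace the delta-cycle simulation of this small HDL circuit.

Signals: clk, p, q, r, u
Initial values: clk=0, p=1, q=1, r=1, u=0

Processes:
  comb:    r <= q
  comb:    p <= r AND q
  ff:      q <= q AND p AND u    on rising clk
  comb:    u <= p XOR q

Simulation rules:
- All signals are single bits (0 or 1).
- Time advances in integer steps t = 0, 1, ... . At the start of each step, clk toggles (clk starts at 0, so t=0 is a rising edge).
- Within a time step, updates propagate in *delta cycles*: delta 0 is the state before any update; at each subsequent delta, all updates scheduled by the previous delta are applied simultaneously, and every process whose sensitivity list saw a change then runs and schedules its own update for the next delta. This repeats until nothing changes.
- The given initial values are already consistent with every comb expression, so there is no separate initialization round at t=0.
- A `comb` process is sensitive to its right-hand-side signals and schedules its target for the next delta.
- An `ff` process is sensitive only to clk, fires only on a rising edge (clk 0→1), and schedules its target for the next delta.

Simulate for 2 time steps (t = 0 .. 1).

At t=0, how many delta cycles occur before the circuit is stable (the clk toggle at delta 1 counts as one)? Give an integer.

4

t=0 Δ0: r=1 u=0 clk=0 q=1 p=1
  Δ1: clk:0→1
  Δ2: q:1→0
  Δ3: r:1→0, u:0→1, p:1→0
  Δ4: u:1→0
  (4Δ to stable)
t=1 Δ0: r=0 u=0 clk=1 q=0 p=0
  Δ1: clk:1→0
  (1Δ to stable)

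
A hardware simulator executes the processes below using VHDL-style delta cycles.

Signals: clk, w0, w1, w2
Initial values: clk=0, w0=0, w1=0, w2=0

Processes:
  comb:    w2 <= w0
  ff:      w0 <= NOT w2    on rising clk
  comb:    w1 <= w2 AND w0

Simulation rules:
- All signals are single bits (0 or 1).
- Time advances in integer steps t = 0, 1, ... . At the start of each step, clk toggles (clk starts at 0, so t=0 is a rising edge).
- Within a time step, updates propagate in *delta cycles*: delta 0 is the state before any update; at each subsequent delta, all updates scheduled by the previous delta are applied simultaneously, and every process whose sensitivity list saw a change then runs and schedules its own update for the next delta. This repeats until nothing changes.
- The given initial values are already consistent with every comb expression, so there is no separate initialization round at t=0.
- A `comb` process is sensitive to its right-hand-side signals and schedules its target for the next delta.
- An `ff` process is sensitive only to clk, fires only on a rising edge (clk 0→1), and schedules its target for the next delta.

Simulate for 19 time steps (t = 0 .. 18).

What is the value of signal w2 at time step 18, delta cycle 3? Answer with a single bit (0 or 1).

[bits: w1,w2,w0,clk]
t=0: Δ0=0000 Δ1=0001 Δ2=0011 Δ3=0111 Δ4=1111 | 4Δ
t=1: Δ0=1111 Δ1=1110 | 1Δ
t=2: Δ0=1110 Δ1=1111 Δ2=1101 Δ3=0001 | 3Δ
t=3: Δ0=0001 Δ1=0000 | 1Δ
t=4: Δ0=0000 Δ1=0001 Δ2=0011 Δ3=0111 Δ4=1111 | 4Δ
t=5: Δ0=1111 Δ1=1110 | 1Δ
t=6: Δ0=1110 Δ1=1111 Δ2=1101 Δ3=0001 | 3Δ
t=7: Δ0=0001 Δ1=0000 | 1Δ
t=8: Δ0=0000 Δ1=0001 Δ2=0011 Δ3=0111 Δ4=1111 | 4Δ
t=9: Δ0=1111 Δ1=1110 | 1Δ
t=10: Δ0=1110 Δ1=1111 Δ2=1101 Δ3=0001 | 3Δ
t=11: Δ0=0001 Δ1=0000 | 1Δ
t=12: Δ0=0000 Δ1=0001 Δ2=0011 Δ3=0111 Δ4=1111 | 4Δ
t=13: Δ0=1111 Δ1=1110 | 1Δ
t=14: Δ0=1110 Δ1=1111 Δ2=1101 Δ3=0001 | 3Δ
t=15: Δ0=0001 Δ1=0000 | 1Δ
t=16: Δ0=0000 Δ1=0001 Δ2=0011 Δ3=0111 Δ4=1111 | 4Δ
t=17: Δ0=1111 Δ1=1110 | 1Δ
t=18: Δ0=1110 Δ1=1111 Δ2=1101 Δ3=0001 | 3Δ

0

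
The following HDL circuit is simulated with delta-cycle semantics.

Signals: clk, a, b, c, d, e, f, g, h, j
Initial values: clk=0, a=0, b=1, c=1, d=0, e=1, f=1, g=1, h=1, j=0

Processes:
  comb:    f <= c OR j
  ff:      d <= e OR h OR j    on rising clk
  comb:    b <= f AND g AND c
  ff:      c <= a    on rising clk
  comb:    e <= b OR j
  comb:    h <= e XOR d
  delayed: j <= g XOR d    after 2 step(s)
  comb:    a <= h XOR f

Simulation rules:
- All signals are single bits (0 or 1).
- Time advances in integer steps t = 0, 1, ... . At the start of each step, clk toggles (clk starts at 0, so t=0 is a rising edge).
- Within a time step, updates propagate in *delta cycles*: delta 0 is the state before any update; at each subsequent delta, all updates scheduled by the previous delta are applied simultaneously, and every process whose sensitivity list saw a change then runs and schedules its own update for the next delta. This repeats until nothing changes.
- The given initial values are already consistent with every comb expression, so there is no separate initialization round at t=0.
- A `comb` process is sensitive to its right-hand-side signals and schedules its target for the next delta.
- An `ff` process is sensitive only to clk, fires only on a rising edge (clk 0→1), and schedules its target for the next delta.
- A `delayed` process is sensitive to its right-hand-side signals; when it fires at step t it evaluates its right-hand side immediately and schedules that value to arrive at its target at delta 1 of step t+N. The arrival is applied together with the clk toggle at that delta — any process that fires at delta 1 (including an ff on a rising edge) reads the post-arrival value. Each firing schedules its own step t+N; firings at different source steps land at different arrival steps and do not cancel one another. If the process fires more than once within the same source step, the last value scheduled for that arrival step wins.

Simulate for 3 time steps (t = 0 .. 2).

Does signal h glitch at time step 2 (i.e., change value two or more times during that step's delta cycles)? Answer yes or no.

t0.Δ0 e=1 b=1 c=1 f=1 h=1 j=0 a=0 clk=0 g=1 d=0
t0.Δ1 e=1 b=1 c=1 f=1 h=1 j=0 a=0 clk=1 g=1 d=0
t0.Δ2 e=1 b=1 c=0 f=1 h=1 j=0 a=0 clk=1 g=1 d=1
t0.Δ3 e=1 b=0 c=0 f=0 h=0 j=0 a=0 clk=1 g=1 d=1
t0.Δ4 e=0 b=0 c=0 f=0 h=0 j=0 a=0 clk=1 g=1 d=1
t0.Δ5 e=0 b=0 c=0 f=0 h=1 j=0 a=0 clk=1 g=1 d=1
t0.Δ6 e=0 b=0 c=0 f=0 h=1 j=0 a=1 clk=1 g=1 d=1
t1.Δ0 e=0 b=0 c=0 f=0 h=1 j=0 a=1 clk=1 g=1 d=1
t1.Δ1 e=0 b=0 c=0 f=0 h=1 j=0 a=1 clk=0 g=1 d=1
t2.Δ0 e=0 b=0 c=0 f=0 h=1 j=0 a=1 clk=0 g=1 d=1
t2.Δ1 e=0 b=0 c=0 f=0 h=1 j=0 a=1 clk=1 g=1 d=1
t2.Δ2 e=0 b=0 c=1 f=0 h=1 j=0 a=1 clk=1 g=1 d=1
t2.Δ3 e=0 b=0 c=1 f=1 h=1 j=0 a=1 clk=1 g=1 d=1
t2.Δ4 e=0 b=1 c=1 f=1 h=1 j=0 a=0 clk=1 g=1 d=1
t2.Δ5 e=1 b=1 c=1 f=1 h=1 j=0 a=0 clk=1 g=1 d=1
t2.Δ6 e=1 b=1 c=1 f=1 h=0 j=0 a=0 clk=1 g=1 d=1
t2.Δ7 e=1 b=1 c=1 f=1 h=0 j=0 a=1 clk=1 g=1 d=1

no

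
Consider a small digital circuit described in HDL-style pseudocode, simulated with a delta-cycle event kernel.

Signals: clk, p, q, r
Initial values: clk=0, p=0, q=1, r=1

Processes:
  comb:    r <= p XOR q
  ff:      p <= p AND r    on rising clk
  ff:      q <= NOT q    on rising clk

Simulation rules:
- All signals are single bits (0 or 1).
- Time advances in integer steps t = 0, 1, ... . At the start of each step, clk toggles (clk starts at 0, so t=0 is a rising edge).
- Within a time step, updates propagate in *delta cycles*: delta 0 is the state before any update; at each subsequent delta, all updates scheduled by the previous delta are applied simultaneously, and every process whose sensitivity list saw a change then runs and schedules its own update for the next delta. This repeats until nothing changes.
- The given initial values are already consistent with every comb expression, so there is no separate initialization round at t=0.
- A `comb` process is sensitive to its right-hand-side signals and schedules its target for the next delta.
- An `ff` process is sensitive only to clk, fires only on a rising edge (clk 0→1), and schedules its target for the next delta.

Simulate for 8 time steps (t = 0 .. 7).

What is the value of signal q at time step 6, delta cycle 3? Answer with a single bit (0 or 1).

1

t=0 Δ0: q=1 clk=0 p=0 r=1
  Δ1: clk:0→1
  Δ2: q:1→0
  Δ3: r:1→0
  (3Δ to stable)
t=1 Δ0: q=0 clk=1 p=0 r=0
  Δ1: clk:1→0
  (1Δ to stable)
t=2 Δ0: q=0 clk=0 p=0 r=0
  Δ1: clk:0→1
  Δ2: q:0→1
  Δ3: r:0→1
  (3Δ to stable)
t=3 Δ0: q=1 clk=1 p=0 r=1
  Δ1: clk:1→0
  (1Δ to stable)
t=4 Δ0: q=1 clk=0 p=0 r=1
  Δ1: clk:0→1
  Δ2: q:1→0
  Δ3: r:1→0
  (3Δ to stable)
t=5 Δ0: q=0 clk=1 p=0 r=0
  Δ1: clk:1→0
  (1Δ to stable)
t=6 Δ0: q=0 clk=0 p=0 r=0
  Δ1: clk:0→1
  Δ2: q:0→1
  Δ3: r:0→1
  (3Δ to stable)
t=7 Δ0: q=1 clk=1 p=0 r=1
  Δ1: clk:1→0
  (1Δ to stable)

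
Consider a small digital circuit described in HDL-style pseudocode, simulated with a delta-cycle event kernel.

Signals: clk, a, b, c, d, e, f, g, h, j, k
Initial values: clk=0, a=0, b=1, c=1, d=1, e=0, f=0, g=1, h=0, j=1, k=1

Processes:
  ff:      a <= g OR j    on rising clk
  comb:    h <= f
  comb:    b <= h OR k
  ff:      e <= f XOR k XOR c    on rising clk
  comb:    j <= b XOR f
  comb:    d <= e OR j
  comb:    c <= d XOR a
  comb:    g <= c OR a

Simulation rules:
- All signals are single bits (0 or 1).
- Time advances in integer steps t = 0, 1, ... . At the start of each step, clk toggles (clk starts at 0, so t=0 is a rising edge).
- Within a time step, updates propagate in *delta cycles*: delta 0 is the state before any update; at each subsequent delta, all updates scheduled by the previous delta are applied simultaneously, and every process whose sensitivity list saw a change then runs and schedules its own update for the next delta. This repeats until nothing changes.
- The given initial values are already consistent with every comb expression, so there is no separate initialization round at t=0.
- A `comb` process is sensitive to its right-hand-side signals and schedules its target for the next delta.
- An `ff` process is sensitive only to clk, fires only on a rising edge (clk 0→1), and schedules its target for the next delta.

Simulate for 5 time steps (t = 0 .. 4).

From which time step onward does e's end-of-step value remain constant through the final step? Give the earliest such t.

[bits: d,b,j,e,g,k,f,c,h,clk,a]
t=0: Δ0=11101101000 Δ1=11101101010 Δ2=11101101011 Δ3=11101100011 | 3Δ
t=1: Δ0=11101100011 Δ1=11101100001 | 1Δ
t=2: Δ0=11101100001 Δ1=11101100011 Δ2=11111100011 | 2Δ
t=3: Δ0=11111100011 Δ1=11111100001 | 1Δ
t=4: Δ0=11111100001 Δ1=11111100011 | 1Δ

2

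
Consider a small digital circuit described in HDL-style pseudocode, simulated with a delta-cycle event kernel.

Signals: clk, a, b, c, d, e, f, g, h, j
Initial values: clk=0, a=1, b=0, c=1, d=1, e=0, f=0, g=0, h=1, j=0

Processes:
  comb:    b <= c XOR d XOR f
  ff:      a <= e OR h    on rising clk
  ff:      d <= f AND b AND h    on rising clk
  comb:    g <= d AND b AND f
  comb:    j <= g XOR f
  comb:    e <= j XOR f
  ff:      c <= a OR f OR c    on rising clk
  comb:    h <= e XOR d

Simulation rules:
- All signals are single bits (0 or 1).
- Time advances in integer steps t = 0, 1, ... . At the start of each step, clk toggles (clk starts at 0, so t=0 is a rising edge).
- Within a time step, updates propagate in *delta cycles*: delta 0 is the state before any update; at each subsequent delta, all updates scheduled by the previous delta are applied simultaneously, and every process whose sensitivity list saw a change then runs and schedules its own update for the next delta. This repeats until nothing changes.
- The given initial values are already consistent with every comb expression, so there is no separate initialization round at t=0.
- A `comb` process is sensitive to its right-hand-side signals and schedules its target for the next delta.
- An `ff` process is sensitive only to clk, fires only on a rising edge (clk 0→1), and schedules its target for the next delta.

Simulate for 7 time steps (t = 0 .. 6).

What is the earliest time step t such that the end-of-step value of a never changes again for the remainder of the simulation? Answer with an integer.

t=0 Δ0: a=1 e=0 g=0 f=0 c=1 h=1 j=0 d=1 b=0 clk=0
  Δ1: clk:0→1
  Δ2: d:1→0
  Δ3: h:1→0, b:0→1
  (3Δ to stable)
t=1 Δ0: a=1 e=0 g=0 f=0 c=1 h=0 j=0 d=0 b=1 clk=1
  Δ1: clk:1→0
  (1Δ to stable)
t=2 Δ0: a=1 e=0 g=0 f=0 c=1 h=0 j=0 d=0 b=1 clk=0
  Δ1: clk:0→1
  Δ2: a:1→0
  (2Δ to stable)
t=3 Δ0: a=0 e=0 g=0 f=0 c=1 h=0 j=0 d=0 b=1 clk=1
  Δ1: clk:1→0
  (1Δ to stable)
t=4 Δ0: a=0 e=0 g=0 f=0 c=1 h=0 j=0 d=0 b=1 clk=0
  Δ1: clk:0→1
  (1Δ to stable)
t=5 Δ0: a=0 e=0 g=0 f=0 c=1 h=0 j=0 d=0 b=1 clk=1
  Δ1: clk:1→0
  (1Δ to stable)
t=6 Δ0: a=0 e=0 g=0 f=0 c=1 h=0 j=0 d=0 b=1 clk=0
  Δ1: clk:0→1
  (1Δ to stable)

2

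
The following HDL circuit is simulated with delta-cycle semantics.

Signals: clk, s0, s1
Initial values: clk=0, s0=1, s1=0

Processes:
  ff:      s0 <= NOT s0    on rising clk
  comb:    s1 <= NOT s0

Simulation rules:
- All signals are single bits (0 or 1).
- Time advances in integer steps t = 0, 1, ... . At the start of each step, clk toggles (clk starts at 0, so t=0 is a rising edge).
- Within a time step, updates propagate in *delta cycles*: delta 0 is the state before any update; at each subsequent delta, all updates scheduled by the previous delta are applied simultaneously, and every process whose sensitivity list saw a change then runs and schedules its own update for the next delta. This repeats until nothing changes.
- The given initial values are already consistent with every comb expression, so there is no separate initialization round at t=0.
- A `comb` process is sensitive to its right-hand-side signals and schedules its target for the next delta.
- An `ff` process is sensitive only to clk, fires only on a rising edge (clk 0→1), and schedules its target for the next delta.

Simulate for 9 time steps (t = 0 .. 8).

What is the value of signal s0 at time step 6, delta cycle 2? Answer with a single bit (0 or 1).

t=0 Δ0: s1=0 s0=1 clk=0
  Δ1: clk:0→1
  Δ2: s0:1→0
  Δ3: s1:0→1
  (3Δ to stable)
t=1 Δ0: s1=1 s0=0 clk=1
  Δ1: clk:1→0
  (1Δ to stable)
t=2 Δ0: s1=1 s0=0 clk=0
  Δ1: clk:0→1
  Δ2: s0:0→1
  Δ3: s1:1→0
  (3Δ to stable)
t=3 Δ0: s1=0 s0=1 clk=1
  Δ1: clk:1→0
  (1Δ to stable)
t=4 Δ0: s1=0 s0=1 clk=0
  Δ1: clk:0→1
  Δ2: s0:1→0
  Δ3: s1:0→1
  (3Δ to stable)
t=5 Δ0: s1=1 s0=0 clk=1
  Δ1: clk:1→0
  (1Δ to stable)
t=6 Δ0: s1=1 s0=0 clk=0
  Δ1: clk:0→1
  Δ2: s0:0→1
  Δ3: s1:1→0
  (3Δ to stable)
t=7 Δ0: s1=0 s0=1 clk=1
  Δ1: clk:1→0
  (1Δ to stable)
t=8 Δ0: s1=0 s0=1 clk=0
  Δ1: clk:0→1
  Δ2: s0:1→0
  Δ3: s1:0→1
  (3Δ to stable)

1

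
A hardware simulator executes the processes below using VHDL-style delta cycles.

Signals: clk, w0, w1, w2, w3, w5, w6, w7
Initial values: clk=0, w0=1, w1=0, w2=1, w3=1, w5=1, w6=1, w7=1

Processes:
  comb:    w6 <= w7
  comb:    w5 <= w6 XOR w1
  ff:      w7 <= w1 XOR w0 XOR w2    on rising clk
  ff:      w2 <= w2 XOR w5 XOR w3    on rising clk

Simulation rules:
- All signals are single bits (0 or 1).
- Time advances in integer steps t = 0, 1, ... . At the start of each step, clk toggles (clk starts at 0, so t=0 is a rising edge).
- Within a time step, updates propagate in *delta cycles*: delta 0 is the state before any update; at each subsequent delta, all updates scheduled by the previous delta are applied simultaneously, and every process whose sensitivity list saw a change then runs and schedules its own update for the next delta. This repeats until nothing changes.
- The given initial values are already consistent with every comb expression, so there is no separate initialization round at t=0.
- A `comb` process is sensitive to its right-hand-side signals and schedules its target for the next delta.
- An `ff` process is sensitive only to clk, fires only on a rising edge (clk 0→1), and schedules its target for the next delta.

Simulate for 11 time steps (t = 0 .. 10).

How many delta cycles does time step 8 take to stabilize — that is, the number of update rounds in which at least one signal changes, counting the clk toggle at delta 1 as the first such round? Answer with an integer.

2

t=0 Δ0: w1=0 w6=1 w2=1 w0=1 w7=1 clk=0 w5=1 w3=1
  Δ1: clk:0→1
  Δ2: w7:1→0
  Δ3: w6:1→0
  Δ4: w5:1→0
  (4Δ to stable)
t=1 Δ0: w1=0 w6=0 w2=1 w0=1 w7=0 clk=1 w5=0 w3=1
  Δ1: clk:1→0
  (1Δ to stable)
t=2 Δ0: w1=0 w6=0 w2=1 w0=1 w7=0 clk=0 w5=0 w3=1
  Δ1: clk:0→1
  Δ2: w2:1→0
  (2Δ to stable)
t=3 Δ0: w1=0 w6=0 w2=0 w0=1 w7=0 clk=1 w5=0 w3=1
  Δ1: clk:1→0
  (1Δ to stable)
t=4 Δ0: w1=0 w6=0 w2=0 w0=1 w7=0 clk=0 w5=0 w3=1
  Δ1: clk:0→1
  Δ2: w2:0→1, w7:0→1
  Δ3: w6:0→1
  Δ4: w5:0→1
  (4Δ to stable)
t=5 Δ0: w1=0 w6=1 w2=1 w0=1 w7=1 clk=1 w5=1 w3=1
  Δ1: clk:1→0
  (1Δ to stable)
t=6 Δ0: w1=0 w6=1 w2=1 w0=1 w7=1 clk=0 w5=1 w3=1
  Δ1: clk:0→1
  Δ2: w7:1→0
  Δ3: w6:1→0
  Δ4: w5:1→0
  (4Δ to stable)
t=7 Δ0: w1=0 w6=0 w2=1 w0=1 w7=0 clk=1 w5=0 w3=1
  Δ1: clk:1→0
  (1Δ to stable)
t=8 Δ0: w1=0 w6=0 w2=1 w0=1 w7=0 clk=0 w5=0 w3=1
  Δ1: clk:0→1
  Δ2: w2:1→0
  (2Δ to stable)
t=9 Δ0: w1=0 w6=0 w2=0 w0=1 w7=0 clk=1 w5=0 w3=1
  Δ1: clk:1→0
  (1Δ to stable)
t=10 Δ0: w1=0 w6=0 w2=0 w0=1 w7=0 clk=0 w5=0 w3=1
  Δ1: clk:0→1
  Δ2: w2:0→1, w7:0→1
  Δ3: w6:0→1
  Δ4: w5:0→1
  (4Δ to stable)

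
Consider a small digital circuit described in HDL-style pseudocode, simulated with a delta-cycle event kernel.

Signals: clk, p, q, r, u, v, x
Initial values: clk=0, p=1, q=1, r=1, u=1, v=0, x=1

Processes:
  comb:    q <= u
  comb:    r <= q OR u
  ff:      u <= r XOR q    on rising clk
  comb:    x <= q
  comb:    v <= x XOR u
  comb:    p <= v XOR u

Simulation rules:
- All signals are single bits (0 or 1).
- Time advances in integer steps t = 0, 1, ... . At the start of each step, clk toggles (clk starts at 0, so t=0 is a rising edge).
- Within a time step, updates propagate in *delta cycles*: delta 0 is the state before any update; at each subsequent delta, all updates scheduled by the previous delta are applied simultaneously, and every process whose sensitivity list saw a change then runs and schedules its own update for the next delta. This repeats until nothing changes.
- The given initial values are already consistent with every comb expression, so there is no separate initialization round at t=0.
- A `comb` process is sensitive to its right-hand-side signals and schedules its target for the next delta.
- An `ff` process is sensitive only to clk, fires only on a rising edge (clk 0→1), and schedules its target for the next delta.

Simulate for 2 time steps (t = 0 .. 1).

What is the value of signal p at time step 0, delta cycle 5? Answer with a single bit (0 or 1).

[bits: p,x,v,clk,q,r,u]
t=0: Δ0=1100111 Δ1=1101111 Δ2=1101110 Δ3=0111010 Δ4=1011000 Δ5=1001000 Δ6=0001000 | 6Δ
t=1: Δ0=0001000 Δ1=0000000 | 1Δ

1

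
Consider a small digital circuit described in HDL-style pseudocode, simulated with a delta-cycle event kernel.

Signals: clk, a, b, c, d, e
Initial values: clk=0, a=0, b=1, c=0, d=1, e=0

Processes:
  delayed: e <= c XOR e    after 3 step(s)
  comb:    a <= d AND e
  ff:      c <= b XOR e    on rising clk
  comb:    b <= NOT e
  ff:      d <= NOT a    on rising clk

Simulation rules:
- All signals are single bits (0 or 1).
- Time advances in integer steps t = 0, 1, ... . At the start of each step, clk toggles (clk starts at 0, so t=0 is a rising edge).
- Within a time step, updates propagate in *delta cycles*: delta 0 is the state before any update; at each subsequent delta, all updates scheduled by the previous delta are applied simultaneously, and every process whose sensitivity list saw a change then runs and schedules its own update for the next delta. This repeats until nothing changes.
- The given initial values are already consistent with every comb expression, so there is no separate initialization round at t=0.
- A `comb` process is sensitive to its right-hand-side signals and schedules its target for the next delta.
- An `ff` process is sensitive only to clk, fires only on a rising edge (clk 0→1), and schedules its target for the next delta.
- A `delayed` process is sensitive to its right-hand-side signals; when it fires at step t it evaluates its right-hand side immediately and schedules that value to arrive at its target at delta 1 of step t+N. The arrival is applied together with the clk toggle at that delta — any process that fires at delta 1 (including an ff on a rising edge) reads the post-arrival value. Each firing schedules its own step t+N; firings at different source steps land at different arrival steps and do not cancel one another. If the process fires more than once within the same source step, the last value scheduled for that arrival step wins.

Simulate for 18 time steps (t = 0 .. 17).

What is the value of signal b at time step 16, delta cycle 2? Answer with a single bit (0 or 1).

1

t=0 Δ0: clk=0 b=1 c=0 e=0 d=1 a=0
  Δ1: clk:0→1
  Δ2: c:0→1
  (2Δ to stable)
t=1 Δ0: clk=1 b=1 c=1 e=0 d=1 a=0
  Δ1: clk:1→0
  (1Δ to stable)
t=2 Δ0: clk=0 b=1 c=1 e=0 d=1 a=0
  Δ1: clk:0→1
  (1Δ to stable)
t=3 Δ0: clk=1 b=1 c=1 e=0 d=1 a=0
  Δ1: clk:1→0, e:0→1
  Δ2: b:1→0, a:0→1
  (2Δ to stable)
t=4 Δ0: clk=0 b=0 c=1 e=1 d=1 a=1
  Δ1: clk:0→1
  Δ2: d:1→0
  Δ3: a:1→0
  (3Δ to stable)
t=5 Δ0: clk=1 b=0 c=1 e=1 d=0 a=0
  Δ1: clk:1→0
  (1Δ to stable)
t=6 Δ0: clk=0 b=0 c=1 e=1 d=0 a=0
  Δ1: clk:0→1, e:1→0
  Δ2: b:0→1, c:1→0, d:0→1
  (2Δ to stable)
t=7 Δ0: clk=1 b=1 c=0 e=0 d=1 a=0
  Δ1: clk:1→0
  (1Δ to stable)
t=8 Δ0: clk=0 b=1 c=0 e=0 d=1 a=0
  Δ1: clk:0→1
  Δ2: c:0→1
  (2Δ to stable)
t=9 Δ0: clk=1 b=1 c=1 e=0 d=1 a=0
  Δ1: clk:1→0
  (1Δ to stable)
t=10 Δ0: clk=0 b=1 c=1 e=0 d=1 a=0
  Δ1: clk:0→1
  (1Δ to stable)
t=11 Δ0: clk=1 b=1 c=1 e=0 d=1 a=0
  Δ1: clk:1→0, e:0→1
  Δ2: b:1→0, a:0→1
  (2Δ to stable)
t=12 Δ0: clk=0 b=0 c=1 e=1 d=1 a=1
  Δ1: clk:0→1
  Δ2: d:1→0
  Δ3: a:1→0
  (3Δ to stable)
t=13 Δ0: clk=1 b=0 c=1 e=1 d=0 a=0
  Δ1: clk:1→0
  (1Δ to stable)
t=14 Δ0: clk=0 b=0 c=1 e=1 d=0 a=0
  Δ1: clk:0→1, e:1→0
  Δ2: b:0→1, c:1→0, d:0→1
  (2Δ to stable)
t=15 Δ0: clk=1 b=1 c=0 e=0 d=1 a=0
  Δ1: clk:1→0
  (1Δ to stable)
t=16 Δ0: clk=0 b=1 c=0 e=0 d=1 a=0
  Δ1: clk:0→1
  Δ2: c:0→1
  (2Δ to stable)
t=17 Δ0: clk=1 b=1 c=1 e=0 d=1 a=0
  Δ1: clk:1→0
  (1Δ to stable)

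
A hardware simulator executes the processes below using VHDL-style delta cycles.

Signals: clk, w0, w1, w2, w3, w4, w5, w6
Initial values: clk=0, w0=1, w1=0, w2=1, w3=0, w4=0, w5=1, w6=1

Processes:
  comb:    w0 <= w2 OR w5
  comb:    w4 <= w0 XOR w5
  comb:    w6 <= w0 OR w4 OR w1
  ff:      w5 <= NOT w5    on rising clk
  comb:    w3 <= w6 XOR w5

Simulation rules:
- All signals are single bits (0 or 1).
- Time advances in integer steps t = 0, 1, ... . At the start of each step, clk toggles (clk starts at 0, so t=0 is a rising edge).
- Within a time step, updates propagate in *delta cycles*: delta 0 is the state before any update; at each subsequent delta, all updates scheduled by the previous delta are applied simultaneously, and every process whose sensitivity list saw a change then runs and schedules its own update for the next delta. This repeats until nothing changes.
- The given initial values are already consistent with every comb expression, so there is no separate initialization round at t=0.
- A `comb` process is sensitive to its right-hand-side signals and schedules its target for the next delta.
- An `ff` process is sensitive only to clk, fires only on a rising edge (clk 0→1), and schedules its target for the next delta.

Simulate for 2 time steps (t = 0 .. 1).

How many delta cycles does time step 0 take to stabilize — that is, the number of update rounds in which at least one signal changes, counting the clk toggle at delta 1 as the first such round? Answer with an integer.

3

[bits: w0,w6,clk,w2,w5,w1,w4,w3]
t=0: Δ0=11011000 Δ1=11111000 Δ2=11110000 Δ3=11110011 | 3Δ
t=1: Δ0=11110011 Δ1=11010011 | 1Δ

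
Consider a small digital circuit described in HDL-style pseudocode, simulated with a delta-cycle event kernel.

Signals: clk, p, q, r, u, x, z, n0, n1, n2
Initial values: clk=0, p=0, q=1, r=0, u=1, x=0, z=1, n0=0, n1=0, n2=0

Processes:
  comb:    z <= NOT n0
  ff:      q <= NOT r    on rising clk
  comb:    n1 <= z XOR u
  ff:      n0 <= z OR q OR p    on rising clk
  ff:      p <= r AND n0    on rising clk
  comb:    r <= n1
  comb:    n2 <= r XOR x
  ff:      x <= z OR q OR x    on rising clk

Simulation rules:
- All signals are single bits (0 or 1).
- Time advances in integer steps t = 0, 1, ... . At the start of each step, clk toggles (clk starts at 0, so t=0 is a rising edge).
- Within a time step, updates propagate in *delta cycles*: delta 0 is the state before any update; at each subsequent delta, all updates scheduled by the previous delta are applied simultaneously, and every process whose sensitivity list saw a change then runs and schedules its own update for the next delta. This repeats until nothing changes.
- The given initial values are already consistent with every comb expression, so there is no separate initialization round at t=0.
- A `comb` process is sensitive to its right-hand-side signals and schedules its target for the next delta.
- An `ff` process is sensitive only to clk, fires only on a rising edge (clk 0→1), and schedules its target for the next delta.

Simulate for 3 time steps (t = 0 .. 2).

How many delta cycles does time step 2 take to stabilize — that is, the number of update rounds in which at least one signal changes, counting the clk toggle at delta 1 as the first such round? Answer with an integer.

2

t=0 Δ0: z=1 n0=0 x=0 u=1 n1=0 q=1 p=0 n2=0 r=0 clk=0
  Δ1: clk:0→1
  Δ2: n0:0→1, x:0→1
  Δ3: z:1→0, n2:0→1
  Δ4: n1:0→1
  Δ5: r:0→1
  Δ6: n2:1→0
  (6Δ to stable)
t=1 Δ0: z=0 n0=1 x=1 u=1 n1=1 q=1 p=0 n2=0 r=1 clk=1
  Δ1: clk:1→0
  (1Δ to stable)
t=2 Δ0: z=0 n0=1 x=1 u=1 n1=1 q=1 p=0 n2=0 r=1 clk=0
  Δ1: clk:0→1
  Δ2: q:1→0, p:0→1
  (2Δ to stable)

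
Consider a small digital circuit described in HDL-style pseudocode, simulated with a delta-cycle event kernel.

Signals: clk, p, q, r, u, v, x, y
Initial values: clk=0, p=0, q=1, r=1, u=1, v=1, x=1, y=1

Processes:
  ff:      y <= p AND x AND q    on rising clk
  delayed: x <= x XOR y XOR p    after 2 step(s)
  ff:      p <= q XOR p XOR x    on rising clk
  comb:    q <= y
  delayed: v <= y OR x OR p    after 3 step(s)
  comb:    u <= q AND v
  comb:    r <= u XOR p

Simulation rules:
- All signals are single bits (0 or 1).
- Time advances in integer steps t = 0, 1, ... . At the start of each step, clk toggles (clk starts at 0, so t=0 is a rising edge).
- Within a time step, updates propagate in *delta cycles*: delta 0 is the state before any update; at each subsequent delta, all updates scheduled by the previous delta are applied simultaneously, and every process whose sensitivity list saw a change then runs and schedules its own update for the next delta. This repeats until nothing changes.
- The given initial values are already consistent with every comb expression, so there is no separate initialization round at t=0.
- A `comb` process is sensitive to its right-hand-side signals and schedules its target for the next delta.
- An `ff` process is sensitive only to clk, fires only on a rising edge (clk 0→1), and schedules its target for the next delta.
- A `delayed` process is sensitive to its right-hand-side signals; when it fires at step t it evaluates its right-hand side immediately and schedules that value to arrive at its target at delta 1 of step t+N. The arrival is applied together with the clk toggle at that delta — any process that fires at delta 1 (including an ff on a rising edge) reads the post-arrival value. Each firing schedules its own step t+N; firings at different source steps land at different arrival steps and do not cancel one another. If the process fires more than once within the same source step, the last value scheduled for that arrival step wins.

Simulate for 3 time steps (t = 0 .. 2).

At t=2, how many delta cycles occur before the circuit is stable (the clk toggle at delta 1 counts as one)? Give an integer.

3

t=0 Δ0: q=1 y=1 x=1 r=1 p=0 u=1 v=1 clk=0
  Δ1: clk:0→1
  Δ2: y:1→0
  Δ3: q:1→0
  Δ4: u:1→0
  Δ5: r:1→0
  (5Δ to stable)
t=1 Δ0: q=0 y=0 x=1 r=0 p=0 u=0 v=1 clk=1
  Δ1: clk:1→0
  (1Δ to stable)
t=2 Δ0: q=0 y=0 x=1 r=0 p=0 u=0 v=1 clk=0
  Δ1: clk:0→1
  Δ2: p:0→1
  Δ3: r:0→1
  (3Δ to stable)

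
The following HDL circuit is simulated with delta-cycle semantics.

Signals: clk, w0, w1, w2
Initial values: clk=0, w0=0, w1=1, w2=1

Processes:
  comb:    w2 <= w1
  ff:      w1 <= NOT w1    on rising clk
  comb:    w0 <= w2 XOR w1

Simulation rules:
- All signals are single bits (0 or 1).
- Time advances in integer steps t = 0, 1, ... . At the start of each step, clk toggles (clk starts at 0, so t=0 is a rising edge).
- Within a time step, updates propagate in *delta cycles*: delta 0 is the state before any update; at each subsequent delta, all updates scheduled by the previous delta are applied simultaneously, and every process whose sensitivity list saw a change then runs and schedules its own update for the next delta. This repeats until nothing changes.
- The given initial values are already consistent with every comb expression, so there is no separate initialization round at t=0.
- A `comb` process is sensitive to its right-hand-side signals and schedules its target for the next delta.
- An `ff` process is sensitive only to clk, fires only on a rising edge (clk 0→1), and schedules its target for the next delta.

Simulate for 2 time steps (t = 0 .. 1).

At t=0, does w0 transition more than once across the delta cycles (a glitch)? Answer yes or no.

yes

[bits: w1,w0,clk,w2]
t=0: Δ0=1001 Δ1=1011 Δ2=0011 Δ3=0110 Δ4=0010 | 4Δ
t=1: Δ0=0010 Δ1=0000 | 1Δ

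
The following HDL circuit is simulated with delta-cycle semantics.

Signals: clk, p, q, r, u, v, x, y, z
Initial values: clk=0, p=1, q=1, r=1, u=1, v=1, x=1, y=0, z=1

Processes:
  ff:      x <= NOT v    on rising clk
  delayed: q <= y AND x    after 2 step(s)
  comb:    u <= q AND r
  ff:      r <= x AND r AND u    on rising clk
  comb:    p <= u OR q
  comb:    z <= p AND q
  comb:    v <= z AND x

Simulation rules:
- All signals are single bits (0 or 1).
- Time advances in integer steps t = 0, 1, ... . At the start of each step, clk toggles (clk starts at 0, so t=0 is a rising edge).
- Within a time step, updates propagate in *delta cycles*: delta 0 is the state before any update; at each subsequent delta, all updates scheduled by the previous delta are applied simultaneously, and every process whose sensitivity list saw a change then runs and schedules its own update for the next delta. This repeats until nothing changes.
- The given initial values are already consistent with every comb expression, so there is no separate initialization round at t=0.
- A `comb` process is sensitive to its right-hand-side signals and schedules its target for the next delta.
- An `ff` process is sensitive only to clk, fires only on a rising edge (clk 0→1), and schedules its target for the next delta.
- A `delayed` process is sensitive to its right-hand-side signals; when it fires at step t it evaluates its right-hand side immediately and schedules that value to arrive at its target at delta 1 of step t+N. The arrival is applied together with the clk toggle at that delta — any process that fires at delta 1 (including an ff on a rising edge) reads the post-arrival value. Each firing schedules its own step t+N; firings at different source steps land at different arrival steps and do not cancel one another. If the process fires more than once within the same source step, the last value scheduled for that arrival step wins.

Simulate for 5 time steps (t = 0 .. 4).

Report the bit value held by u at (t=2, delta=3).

t0.Δ0 y=0 clk=0 p=1 q=1 x=1 z=1 v=1 u=1 r=1
t0.Δ1 y=0 clk=1 p=1 q=1 x=1 z=1 v=1 u=1 r=1
t0.Δ2 y=0 clk=1 p=1 q=1 x=0 z=1 v=1 u=1 r=1
t0.Δ3 y=0 clk=1 p=1 q=1 x=0 z=1 v=0 u=1 r=1
t1.Δ0 y=0 clk=1 p=1 q=1 x=0 z=1 v=0 u=1 r=1
t1.Δ1 y=0 clk=0 p=1 q=1 x=0 z=1 v=0 u=1 r=1
t2.Δ0 y=0 clk=0 p=1 q=1 x=0 z=1 v=0 u=1 r=1
t2.Δ1 y=0 clk=1 p=1 q=0 x=0 z=1 v=0 u=1 r=1
t2.Δ2 y=0 clk=1 p=1 q=0 x=1 z=0 v=0 u=0 r=0
t2.Δ3 y=0 clk=1 p=0 q=0 x=1 z=0 v=0 u=0 r=0
t3.Δ0 y=0 clk=1 p=0 q=0 x=1 z=0 v=0 u=0 r=0
t3.Δ1 y=0 clk=0 p=0 q=0 x=1 z=0 v=0 u=0 r=0
t4.Δ0 y=0 clk=0 p=0 q=0 x=1 z=0 v=0 u=0 r=0
t4.Δ1 y=0 clk=1 p=0 q=0 x=1 z=0 v=0 u=0 r=0

0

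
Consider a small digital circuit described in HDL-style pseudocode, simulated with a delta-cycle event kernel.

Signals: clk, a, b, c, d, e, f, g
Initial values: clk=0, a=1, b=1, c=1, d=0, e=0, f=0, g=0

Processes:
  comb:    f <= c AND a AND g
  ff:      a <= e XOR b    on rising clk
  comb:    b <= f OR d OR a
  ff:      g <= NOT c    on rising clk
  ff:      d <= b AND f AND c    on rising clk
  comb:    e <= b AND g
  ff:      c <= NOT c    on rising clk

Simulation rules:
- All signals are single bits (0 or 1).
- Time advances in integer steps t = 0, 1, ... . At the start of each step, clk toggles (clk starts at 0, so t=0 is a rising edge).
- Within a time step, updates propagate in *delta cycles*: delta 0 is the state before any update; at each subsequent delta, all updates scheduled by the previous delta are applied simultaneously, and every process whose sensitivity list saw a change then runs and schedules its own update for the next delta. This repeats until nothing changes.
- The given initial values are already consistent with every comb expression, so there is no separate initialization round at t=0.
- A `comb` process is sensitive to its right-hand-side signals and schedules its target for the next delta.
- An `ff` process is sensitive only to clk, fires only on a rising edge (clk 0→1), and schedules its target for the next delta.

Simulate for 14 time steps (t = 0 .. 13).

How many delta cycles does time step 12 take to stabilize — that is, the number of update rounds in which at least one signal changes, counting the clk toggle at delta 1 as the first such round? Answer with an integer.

t=0 Δ0: a=1 c=1 b=1 f=0 e=0 d=0 clk=0 g=0
  Δ1: clk:0→1
  Δ2: c:1→0
  (2Δ to stable)
t=1 Δ0: a=1 c=0 b=1 f=0 e=0 d=0 clk=1 g=0
  Δ1: clk:1→0
  (1Δ to stable)
t=2 Δ0: a=1 c=0 b=1 f=0 e=0 d=0 clk=0 g=0
  Δ1: clk:0→1
  Δ2: c:0→1, g:0→1
  Δ3: f:0→1, e:0→1
  (3Δ to stable)
t=3 Δ0: a=1 c=1 b=1 f=1 e=1 d=0 clk=1 g=1
  Δ1: clk:1→0
  (1Δ to stable)
t=4 Δ0: a=1 c=1 b=1 f=1 e=1 d=0 clk=0 g=1
  Δ1: clk:0→1
  Δ2: a:1→0, c:1→0, d:0→1, g:1→0
  Δ3: f:1→0, e:1→0
  (3Δ to stable)
t=5 Δ0: a=0 c=0 b=1 f=0 e=0 d=1 clk=1 g=0
  Δ1: clk:1→0
  (1Δ to stable)
t=6 Δ0: a=0 c=0 b=1 f=0 e=0 d=1 clk=0 g=0
  Δ1: clk:0→1
  Δ2: a:0→1, c:0→1, d:1→0, g:0→1
  Δ3: f:0→1, e:0→1
  (3Δ to stable)
t=7 Δ0: a=1 c=1 b=1 f=1 e=1 d=0 clk=1 g=1
  Δ1: clk:1→0
  (1Δ to stable)
t=8 Δ0: a=1 c=1 b=1 f=1 e=1 d=0 clk=0 g=1
  Δ1: clk:0→1
  Δ2: a:1→0, c:1→0, d:0→1, g:1→0
  Δ3: f:1→0, e:1→0
  (3Δ to stable)
t=9 Δ0: a=0 c=0 b=1 f=0 e=0 d=1 clk=1 g=0
  Δ1: clk:1→0
  (1Δ to stable)
t=10 Δ0: a=0 c=0 b=1 f=0 e=0 d=1 clk=0 g=0
  Δ1: clk:0→1
  Δ2: a:0→1, c:0→1, d:1→0, g:0→1
  Δ3: f:0→1, e:0→1
  (3Δ to stable)
t=11 Δ0: a=1 c=1 b=1 f=1 e=1 d=0 clk=1 g=1
  Δ1: clk:1→0
  (1Δ to stable)
t=12 Δ0: a=1 c=1 b=1 f=1 e=1 d=0 clk=0 g=1
  Δ1: clk:0→1
  Δ2: a:1→0, c:1→0, d:0→1, g:1→0
  Δ3: f:1→0, e:1→0
  (3Δ to stable)
t=13 Δ0: a=0 c=0 b=1 f=0 e=0 d=1 clk=1 g=0
  Δ1: clk:1→0
  (1Δ to stable)

3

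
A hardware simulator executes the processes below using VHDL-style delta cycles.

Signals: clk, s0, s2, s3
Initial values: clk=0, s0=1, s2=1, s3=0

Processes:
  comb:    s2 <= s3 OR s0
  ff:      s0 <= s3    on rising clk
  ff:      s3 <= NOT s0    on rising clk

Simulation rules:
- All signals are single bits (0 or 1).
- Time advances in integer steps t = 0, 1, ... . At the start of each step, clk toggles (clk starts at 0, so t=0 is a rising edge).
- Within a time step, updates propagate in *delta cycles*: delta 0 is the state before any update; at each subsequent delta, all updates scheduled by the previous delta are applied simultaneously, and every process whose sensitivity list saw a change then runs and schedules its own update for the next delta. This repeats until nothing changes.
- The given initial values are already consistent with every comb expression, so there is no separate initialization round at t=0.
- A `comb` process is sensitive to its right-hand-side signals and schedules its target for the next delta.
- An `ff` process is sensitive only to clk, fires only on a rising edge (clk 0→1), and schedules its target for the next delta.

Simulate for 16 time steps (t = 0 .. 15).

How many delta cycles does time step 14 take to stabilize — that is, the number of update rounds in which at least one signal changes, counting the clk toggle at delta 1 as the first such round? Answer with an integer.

2

t0.Δ0 clk=0 s2=1 s3=0 s0=1
t0.Δ1 clk=1 s2=1 s3=0 s0=1
t0.Δ2 clk=1 s2=1 s3=0 s0=0
t0.Δ3 clk=1 s2=0 s3=0 s0=0
t1.Δ0 clk=1 s2=0 s3=0 s0=0
t1.Δ1 clk=0 s2=0 s3=0 s0=0
t2.Δ0 clk=0 s2=0 s3=0 s0=0
t2.Δ1 clk=1 s2=0 s3=0 s0=0
t2.Δ2 clk=1 s2=0 s3=1 s0=0
t2.Δ3 clk=1 s2=1 s3=1 s0=0
t3.Δ0 clk=1 s2=1 s3=1 s0=0
t3.Δ1 clk=0 s2=1 s3=1 s0=0
t4.Δ0 clk=0 s2=1 s3=1 s0=0
t4.Δ1 clk=1 s2=1 s3=1 s0=0
t4.Δ2 clk=1 s2=1 s3=1 s0=1
t5.Δ0 clk=1 s2=1 s3=1 s0=1
t5.Δ1 clk=0 s2=1 s3=1 s0=1
t6.Δ0 clk=0 s2=1 s3=1 s0=1
t6.Δ1 clk=1 s2=1 s3=1 s0=1
t6.Δ2 clk=1 s2=1 s3=0 s0=1
t7.Δ0 clk=1 s2=1 s3=0 s0=1
t7.Δ1 clk=0 s2=1 s3=0 s0=1
t8.Δ0 clk=0 s2=1 s3=0 s0=1
t8.Δ1 clk=1 s2=1 s3=0 s0=1
t8.Δ2 clk=1 s2=1 s3=0 s0=0
t8.Δ3 clk=1 s2=0 s3=0 s0=0
t9.Δ0 clk=1 s2=0 s3=0 s0=0
t9.Δ1 clk=0 s2=0 s3=0 s0=0
t10.Δ0 clk=0 s2=0 s3=0 s0=0
t10.Δ1 clk=1 s2=0 s3=0 s0=0
t10.Δ2 clk=1 s2=0 s3=1 s0=0
t10.Δ3 clk=1 s2=1 s3=1 s0=0
t11.Δ0 clk=1 s2=1 s3=1 s0=0
t11.Δ1 clk=0 s2=1 s3=1 s0=0
t12.Δ0 clk=0 s2=1 s3=1 s0=0
t12.Δ1 clk=1 s2=1 s3=1 s0=0
t12.Δ2 clk=1 s2=1 s3=1 s0=1
t13.Δ0 clk=1 s2=1 s3=1 s0=1
t13.Δ1 clk=0 s2=1 s3=1 s0=1
t14.Δ0 clk=0 s2=1 s3=1 s0=1
t14.Δ1 clk=1 s2=1 s3=1 s0=1
t14.Δ2 clk=1 s2=1 s3=0 s0=1
t15.Δ0 clk=1 s2=1 s3=0 s0=1
t15.Δ1 clk=0 s2=1 s3=0 s0=1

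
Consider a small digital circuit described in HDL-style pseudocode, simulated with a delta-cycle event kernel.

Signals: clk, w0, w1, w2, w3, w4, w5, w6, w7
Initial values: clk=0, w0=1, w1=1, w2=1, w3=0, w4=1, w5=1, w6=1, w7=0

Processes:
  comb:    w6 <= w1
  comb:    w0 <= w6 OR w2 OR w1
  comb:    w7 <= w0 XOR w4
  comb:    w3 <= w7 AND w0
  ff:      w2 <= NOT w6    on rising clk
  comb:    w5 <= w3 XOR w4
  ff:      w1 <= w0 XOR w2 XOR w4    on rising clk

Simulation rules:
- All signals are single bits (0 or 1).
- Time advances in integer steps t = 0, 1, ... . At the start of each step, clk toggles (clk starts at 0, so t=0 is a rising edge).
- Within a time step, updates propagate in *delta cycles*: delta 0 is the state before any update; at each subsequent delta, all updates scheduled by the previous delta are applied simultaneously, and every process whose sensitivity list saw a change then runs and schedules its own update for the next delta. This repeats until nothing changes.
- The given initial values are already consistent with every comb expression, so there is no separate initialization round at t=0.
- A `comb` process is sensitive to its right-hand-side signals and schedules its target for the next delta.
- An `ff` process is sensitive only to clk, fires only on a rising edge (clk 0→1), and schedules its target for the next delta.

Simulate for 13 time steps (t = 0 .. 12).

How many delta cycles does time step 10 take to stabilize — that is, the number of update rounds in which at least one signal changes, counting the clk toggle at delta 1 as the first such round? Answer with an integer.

6

[bits: w1,w4,w0,w2,w3,w5,clk,w7,w6]
t=0: Δ0=111101001 Δ1=111101101 Δ2=111001101 | 2Δ
t=1: Δ0=111001101 Δ1=111001001 | 1Δ
t=2: Δ0=111001001 Δ1=111001101 Δ2=011001101 Δ3=011001100 Δ4=010001100 Δ5=010001110 | 5Δ
t=3: Δ0=010001110 Δ1=010001010 | 1Δ
t=4: Δ0=010001010 Δ1=010001110 Δ2=110101110 Δ3=111101111 Δ4=111111101 Δ5=111100101 Δ6=111101101 | 6Δ
t=5: Δ0=111101101 Δ1=111101001 | 1Δ
t=6: Δ0=111101001 Δ1=111101101 Δ2=111001101 | 2Δ
t=7: Δ0=111001101 Δ1=111001001 | 1Δ
t=8: Δ0=111001001 Δ1=111001101 Δ2=011001101 Δ3=011001100 Δ4=010001100 Δ5=010001110 | 5Δ
t=9: Δ0=010001110 Δ1=010001010 | 1Δ
t=10: Δ0=010001010 Δ1=010001110 Δ2=110101110 Δ3=111101111 Δ4=111111101 Δ5=111100101 Δ6=111101101 | 6Δ
t=11: Δ0=111101101 Δ1=111101001 | 1Δ
t=12: Δ0=111101001 Δ1=111101101 Δ2=111001101 | 2Δ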